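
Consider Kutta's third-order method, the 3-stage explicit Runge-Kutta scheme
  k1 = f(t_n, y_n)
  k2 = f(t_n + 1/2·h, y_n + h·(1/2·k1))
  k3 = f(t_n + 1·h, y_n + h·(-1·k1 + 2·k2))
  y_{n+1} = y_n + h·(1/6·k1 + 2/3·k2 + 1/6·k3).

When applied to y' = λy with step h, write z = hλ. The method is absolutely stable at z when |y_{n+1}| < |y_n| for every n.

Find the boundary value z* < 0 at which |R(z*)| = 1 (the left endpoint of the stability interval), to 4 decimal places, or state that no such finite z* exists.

z* = -2.5127.

Set f=λy, z=hλ:
  order 3, 3-stage ⇒ R(z)=1+z+z^2/2+z^3/6
  (e.g. R(-0.79)=0.43988, |R|=0.43988)

Solve |R(x)|<1 on ℝ⁻.
x=-0.79: |R|=0.4399
|R(-2.91)|=1.7830 |R(-2.82)|=1.5814 |R(-0.86)|=0.4038
Bisect:
  x_lo=-3.2680 |R|=2.7451  x_hi=-0.2340 |R|=0.7913
  mid=-1.75099 |R|=0.11275 →hi
  mid=-2.50950 |R|=0.99467 →hi
  mid=-2.88875 |R|=1.73403 →lo
  mid=-2.69913 |R|=1.33380 →lo
  mid=-2.60431 |R|=1.15702 →lo
  mid=-2.55690 |R|=1.07410 →lo
  mid=-2.53320 |R|=1.03395 →lo
  mid=-2.52135 |R|=1.01420 →lo
  ...
  [-2.51283,-2.51265] ⇒ x*=-2.5127
So |R|<1 on (-2.5127, 0).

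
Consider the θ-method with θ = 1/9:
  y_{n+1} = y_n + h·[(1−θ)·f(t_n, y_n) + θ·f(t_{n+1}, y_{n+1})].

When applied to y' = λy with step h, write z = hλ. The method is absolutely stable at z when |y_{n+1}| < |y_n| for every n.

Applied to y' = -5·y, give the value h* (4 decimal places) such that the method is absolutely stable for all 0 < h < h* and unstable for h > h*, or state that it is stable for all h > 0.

(-2.5714,0); λ=-5 ⇒ h* = (18/7)/5 = 0.5143.

Test eqn y'=λy, z=hλ:
  y_{n+1} = y_n + z·[8/9·y_n + 1/9·y_{n+1}] ⇒ (1 − 1/9z)y_{n+1} = (1 + 8/9z)y_n
  Hence R(z) = (1 + 8/9z)/(1 − 1/9z).

Boundary: |R(x)|=1, x<0.
x=-0.42: |R|=0.5987
R=−1: 1+8/9x = −1+1/9x ⇒ -7/9x=2 ⇒ x=2/(-7/9)=-2.5714
Confirm numerically:
  x=-2.239: |R|=0.79295 <1
  x=-1.081: |R|=0.03492 <1
  x=-1.041: |R|=0.06693 <1
  x=-2.931: |R|=1.21096 >1
  x=-2.895: |R|=1.19042 >1
  x=-2.595: |R|=1.01423 >1
Interval (-2.5714, 0).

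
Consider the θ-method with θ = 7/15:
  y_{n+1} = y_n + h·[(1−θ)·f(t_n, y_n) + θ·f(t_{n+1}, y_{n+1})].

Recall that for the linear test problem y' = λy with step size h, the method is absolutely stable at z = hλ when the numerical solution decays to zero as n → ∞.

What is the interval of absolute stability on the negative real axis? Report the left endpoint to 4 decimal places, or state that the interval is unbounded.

z∈(-30.0000,0).

On y'=λy, z=hλ:
  y_{n+1} = y_n + z·[8/15·y_n + 7/15·y_{n+1}] ⇒ (1 − 7/15z)y_{n+1} = (1 + 8/15z)y_n
  so R(z) = (1 + 8/15z)/(1 − 7/15z).

Boundary: |R(x)|=1, x<0.
x=-0.48: |R|=0.6078
R=−1: 1+8/15x = −1+7/15x ⇒ -1/15x=2 ⇒ x=2/(-1/15)=-30.0000
Confirm numerically:
  x=-22.255: |R|=0.95465 <1
  x=-18.046: |R|=0.91541 <1
  x=-16.800: |R|=0.90045 <1
  x=-14.945: |R|=0.87414 <1
  x=-30.368: |R|=1.00162 >1
  x=-30.244: |R|=1.00108 >1
  x=-30.057: |R|=1.00025 >1
Stable set (-30.0000, 0).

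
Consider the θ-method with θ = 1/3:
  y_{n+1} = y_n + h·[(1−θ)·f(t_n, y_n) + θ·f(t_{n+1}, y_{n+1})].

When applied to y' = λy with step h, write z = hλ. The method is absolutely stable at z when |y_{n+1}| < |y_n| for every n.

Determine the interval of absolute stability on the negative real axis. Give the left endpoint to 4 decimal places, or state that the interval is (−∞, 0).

Set f=λy, z=hλ:
  y_{n+1} = y_n + z·[2/3·y_n + 1/3·y_{n+1}] ⇒ (1 − 1/3z)y_{n+1} = (1 + 2/3z)y_n
  R(z) = (1 + 2/3z)/(1 − 1/3z).

Boundary: |R(x)|=1, x<0.
x=-1: |R|=0.2500
R=−1: 1+2/3x = −1+1/3x ⇒ -1/3x=2 ⇒ x=2/(-1/3)=-6.0000
Confirm numerically:
  x=-3.396: |R|=0.59287 <1
  x=-3.315: |R|=0.57482 <1
  x=-2.844: |R|=0.45996 <1
  x=-2.408: |R|=0.33580 <1
  x=-6.397: |R|=1.04225 >1
  x=-6.283: |R|=1.03049 >1
So |R|<1 on (-6.0000, 0).

(-6.0000, 0).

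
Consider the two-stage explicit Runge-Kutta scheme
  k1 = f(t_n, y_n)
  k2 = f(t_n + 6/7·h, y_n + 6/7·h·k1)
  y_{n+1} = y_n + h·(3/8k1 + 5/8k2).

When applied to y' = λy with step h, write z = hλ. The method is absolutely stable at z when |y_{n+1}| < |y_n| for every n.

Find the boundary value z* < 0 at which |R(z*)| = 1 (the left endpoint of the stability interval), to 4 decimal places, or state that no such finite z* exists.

Set f=λy, z=hλ:
  k1=λy_n ⇒ h·k1=z·y_n;  k2=λ(1+6/7z)y_n ⇒ h·k2=z(1+6/7z)y_n
  y_{n+1}/y_n = 1 + 3/8z + 5/8z(1+6/7z) = 1 + z + 15/28z²
  R(z) = 1 + z + 15/28z².

Find x<0 with |R(x)|<1.
x=-1.6: |R|=0.7714
R=1: x+15/28x²=0 ⇒ x=−28/15=-1.8667; min R=1−1/(4·15/28)=0.5333>−1
Confirm numerically:
  x=-1.648: |R|=0.80695 <1
  x=-1.587: |R|=0.76223 <1
  x=-1.281: |R|=0.59809 <1
  x=-1.260: |R|=0.59050 <1
  x=-2.353: |R|=1.61304 >1
  x=-1.889: |R|=1.02260 >1
So |R|<1 on (-1.8667, 0).

z* = -1.8667.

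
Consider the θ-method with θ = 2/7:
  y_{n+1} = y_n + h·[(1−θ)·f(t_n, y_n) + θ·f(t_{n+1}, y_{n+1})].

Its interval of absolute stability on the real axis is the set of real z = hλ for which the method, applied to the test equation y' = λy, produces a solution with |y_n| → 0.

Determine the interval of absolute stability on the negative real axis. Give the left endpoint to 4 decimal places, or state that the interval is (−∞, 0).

z∈(-4.6667,0).

Test eqn y'=λy, z=hλ:
  y_{n+1} = y_n + z·[5/7·y_n + 2/7·y_{n+1}] ⇒ (1 − 2/7z)y_{n+1} = (1 + 5/7z)y_n
  Hence R(z) = (1 + 5/7z)/(1 − 2/7z).

Boundary: |R(x)|=1, x<0.
x=-0.38: |R|=0.6572
R=−1: 1+5/7x = −1+2/7x ⇒ -3/7x=2 ⇒ x=2/(-3/7)=-4.6667
Confirm numerically:
  x=-4.577: |R|=0.98335 <1
  x=-4.541: |R|=0.97656 <1
  x=-2.684: |R|=0.51908 <1
  x=-2.374: |R|=0.41454 <1
  x=-5.196: |R|=1.09131 >1
  x=-4.800: |R|=1.02410 >1
Stable set (-4.6667, 0).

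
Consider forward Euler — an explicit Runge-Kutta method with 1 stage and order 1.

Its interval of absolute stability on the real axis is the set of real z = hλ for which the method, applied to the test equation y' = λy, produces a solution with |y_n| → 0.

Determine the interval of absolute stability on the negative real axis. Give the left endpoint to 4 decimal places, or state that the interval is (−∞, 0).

z∈(-2.0000,0).

Set f=λy, z=hλ:
  order 1, 1-stage ⇒ R(z)=1+z
  (e.g. R(-0.38)=0.62000, |R|=0.62000)

Boundary: |R(x)|=1, x<0.
x=-0.38: |R|=0.6200
|R(-1.94)|=0.9400 |R(-1.62)|=0.6200 |R(-0.59)|=0.4100
Bisect:
  x_lo=-2.8266 |R|=1.8266  x_hi=-0.2359 |R|=0.7641
  mid=-1.53128 |R|=0.53128 →hi
  mid=-2.17896 |R|=1.17896 →lo
  mid=-1.85512 |R|=0.85512 →hi
  mid=-2.01704 |R|=1.01704 →lo
  mid=-1.93608 |R|=0.93608 →hi
  mid=-1.97656 |R|=0.97656 →hi
  mid=-1.99680 |R|=0.99680 →hi
  mid=-2.00692 |R|=1.00692 →lo
  mid=-2.00186 |R|=1.00186 →lo
  ...
  [-2.00012,-1.99996] ⇒ x*=-2.0000
Interval (-2.0000, 0).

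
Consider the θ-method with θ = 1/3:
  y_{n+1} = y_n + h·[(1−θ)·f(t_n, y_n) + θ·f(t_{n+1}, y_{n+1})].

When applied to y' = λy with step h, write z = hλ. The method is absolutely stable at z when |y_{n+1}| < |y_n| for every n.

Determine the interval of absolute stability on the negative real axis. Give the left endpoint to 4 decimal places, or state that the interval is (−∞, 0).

Test eqn y'=λy, z=hλ:
  y_{n+1} = y_n + z·[2/3·y_n + 1/3·y_{n+1}] ⇒ (1 − 1/3z)y_{n+1} = (1 + 2/3z)y_n
  so R(z) = (1 + 2/3z)/(1 − 1/3z).

Solve |R(x)|<1 on ℝ⁻.
x=-1.35: |R|=0.0690
R=−1: 1+2/3x = −1+1/3x ⇒ -1/3x=2 ⇒ x=2/(-1/3)=-6.0000
Confirm numerically:
  x=-5.440: |R|=0.93365 <1
  x=-3.960: |R|=0.70690 <1
  x=-3.007: |R|=0.50175 <1
  x=-6.522: |R|=1.05482 >1
  x=-6.360: |R|=1.03846 >1
  x=-6.187: |R|=1.02035 >1
Interval (-6.0000, 0).

(-6.0000, 0).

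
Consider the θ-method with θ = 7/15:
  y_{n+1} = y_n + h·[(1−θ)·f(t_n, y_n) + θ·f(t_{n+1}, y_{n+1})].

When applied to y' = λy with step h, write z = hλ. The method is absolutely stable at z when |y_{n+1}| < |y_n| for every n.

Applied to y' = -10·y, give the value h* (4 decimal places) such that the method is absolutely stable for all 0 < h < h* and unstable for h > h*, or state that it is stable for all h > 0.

Test eqn y'=λy, z=hλ:
  y_{n+1} = y_n + z·[8/15·y_n + 7/15·y_{n+1}] ⇒ (1 − 7/15z)y_{n+1} = (1 + 8/15z)y_n
  ⇒ R(z) = (1 + 8/15z)/(1 − 7/15z).

Find x<0 with |R(x)|<1.
x=-1.7: |R|=0.0520
R=−1: 1+8/15x = −1+7/15x ⇒ -1/15x=2 ⇒ x=2/(-1/15)=-30.0000
Confirm numerically:
  x=-25.427: |R|=0.97630 <1
  x=-20.294: |R|=0.93820 <1
  x=-12.021: |R|=0.81866 <1
  x=-30.540: |R|=1.00236 >1
  x=-30.488: |R|=1.00214 >1
  x=-30.331: |R|=1.00146 >1
Stable set (-30.0000, 0).

(-30.0000,0); λ=-10 ⇒ h* = (30)/10 = 3.0000.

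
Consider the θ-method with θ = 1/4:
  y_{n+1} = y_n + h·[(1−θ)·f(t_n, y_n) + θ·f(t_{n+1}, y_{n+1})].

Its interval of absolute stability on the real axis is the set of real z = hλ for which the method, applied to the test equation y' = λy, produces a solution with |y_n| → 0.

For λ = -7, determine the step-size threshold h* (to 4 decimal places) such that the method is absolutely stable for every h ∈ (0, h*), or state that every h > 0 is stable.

Test eqn y'=λy, z=hλ:
  y_{n+1} = y_n + z·[3/4·y_n + 1/4·y_{n+1}] ⇒ (1 − 1/4z)y_{n+1} = (1 + 3/4z)y_n
  R(z) = (1 + 3/4z)/(1 − 1/4z).

Boundary: |R(x)|=1, x<0.
x=-1.32: |R|=0.0075
R=−1: 1+3/4x = −1+1/4x ⇒ -1/2x=2 ⇒ x=2/(-1/2)=-4.0000
Confirm numerically:
  x=-2.787: |R|=0.64255 <1
  x=-2.700: |R|=0.61194 <1
  x=-1.795: |R|=0.23900 <1
  x=-4.556: |R|=1.12997 >1
  x=-4.511: |R|=1.12008 >1
  x=-4.150: |R|=1.03681 >1
Interval (-4.0000, 0).

(-4.0000,0); λ=-7 ⇒ h* = (4)/7 = 0.5714.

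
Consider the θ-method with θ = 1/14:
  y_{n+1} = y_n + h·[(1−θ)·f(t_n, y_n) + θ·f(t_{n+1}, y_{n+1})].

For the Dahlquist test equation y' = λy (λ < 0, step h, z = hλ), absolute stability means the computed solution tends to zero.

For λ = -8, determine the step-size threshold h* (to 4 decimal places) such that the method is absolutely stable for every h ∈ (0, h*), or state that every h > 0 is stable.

(-2.3333,0); λ=-8 ⇒ h* = (7/3)/8 = 0.2917.

Test eqn y'=λy, z=hλ:
  y_{n+1} = y_n + z·[13/14·y_n + 1/14·y_{n+1}] ⇒ (1 − 1/14z)y_{n+1} = (1 + 13/14z)y_n
  so R(z) = (1 + 13/14z)/(1 − 1/14z).

Boundary: |R(x)|=1, x<0.
x=-1.34: |R|=0.2229
R=−1: 1+13/14x = −1+1/14x ⇒ -6/7x=2 ⇒ x=2/(-6/7)=-2.3333
Confirm numerically:
  x=-1.598: |R|=0.43429 <1
  x=-1.594: |R|=0.43106 <1
  x=-1.019: |R|=0.05014 <1
  x=-2.588: |R|=1.18423 >1
  x=-2.388: |R|=1.04003 >1
So |R|<1 on (-2.3333, 0).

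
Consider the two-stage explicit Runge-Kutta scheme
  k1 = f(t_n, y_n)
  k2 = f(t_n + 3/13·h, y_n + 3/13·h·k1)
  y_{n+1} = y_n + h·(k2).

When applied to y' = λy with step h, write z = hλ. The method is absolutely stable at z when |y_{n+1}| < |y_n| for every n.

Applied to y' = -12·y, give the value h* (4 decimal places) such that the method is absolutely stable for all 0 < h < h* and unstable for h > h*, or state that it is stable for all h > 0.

With y'=λy (z=hλ):
  k1=λy_n ⇒ h·k1=z·y_n;  k2=λ(1+3/13z)y_n ⇒ h·k2=z(1+3/13z)y_n
  y_{n+1}/y_n = 1 + z(1+3/13z) = 1 + z + 3/13z²
  Hence R(z) = 1 + z + 3/13z².

Solve |R(x)|<1 on ℝ⁻.
x=-1.14: |R|=0.1599
R=1: x+3/13x²=0 ⇒ x=−13/3=-4.3333; min R=1−1/(4·3/13)=-0.0833>−1
Confirm numerically:
  x=-4.065: |R|=0.74828 <1
  x=-3.966: |R|=0.66381 <1
  x=-3.038: |R|=0.09187 <1
  x=-4.685: |R|=1.38021 >1
  x=-4.515: |R|=1.18928 >1
  x=-4.460: |R|=1.13037 >1
So |R|<1 on (-4.3333, 0).

(-4.3333,0); λ=-12 ⇒ h* = (13/3)/12 = 0.3611.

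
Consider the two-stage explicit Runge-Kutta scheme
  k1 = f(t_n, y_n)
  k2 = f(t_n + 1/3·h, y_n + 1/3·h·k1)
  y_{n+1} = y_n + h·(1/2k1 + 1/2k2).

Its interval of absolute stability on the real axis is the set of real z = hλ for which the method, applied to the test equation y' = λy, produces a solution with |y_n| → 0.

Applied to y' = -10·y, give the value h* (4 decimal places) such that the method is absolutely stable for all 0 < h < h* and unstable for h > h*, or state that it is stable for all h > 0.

(-6.0000,0); λ=-10 ⇒ h* = (6)/10 = 0.6000.

On y'=λy, z=hλ:
  k1=λy_n ⇒ h·k1=z·y_n;  k2=λ(1+1/3z)y_n ⇒ h·k2=z(1+1/3z)y_n
  y_{n+1}/y_n = 1 + 1/2z + 1/2z(1+1/3z) = 1 + z + 1/6z²
  Hence R(z) = 1 + z + 1/6z².

Boundary: |R(x)|=1, x<0.
x=-1.64: |R|=0.1917
R=1: x+1/6x²=0 ⇒ x=−6=-6.0000; min R=1−1/(4·1/6)=-0.5000>−1
Confirm numerically:
  x=-4.157: |R|=0.27689 <1
  x=-3.721: |R|=0.41336 <1
  x=-2.684: |R|=0.48336 <1
  x=-6.582: |R|=1.63845 >1
  x=-6.517: |R|=1.56155 >1
  x=-6.340: |R|=1.35927 >1
Stable set (-6.0000, 0).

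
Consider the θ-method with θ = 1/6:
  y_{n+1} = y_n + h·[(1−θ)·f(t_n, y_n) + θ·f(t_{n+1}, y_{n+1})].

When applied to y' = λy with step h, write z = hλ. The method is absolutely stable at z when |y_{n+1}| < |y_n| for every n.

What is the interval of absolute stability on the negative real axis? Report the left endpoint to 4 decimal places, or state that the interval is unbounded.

Test eqn y'=λy, z=hλ:
  y_{n+1} = y_n + z·[5/6·y_n + 1/6·y_{n+1}] ⇒ (1 − 1/6z)y_{n+1} = (1 + 5/6z)y_n
  R(z) = (1 + 5/6z)/(1 − 1/6z).

Solve |R(x)|<1 on ℝ⁻.
x=-1.69: |R|=0.3186
R=−1: 1+5/6x = −1+1/6x ⇒ -2/3x=2 ⇒ x=2/(-2/3)=-3.0000
Confirm numerically:
  x=-2.174: |R|=0.59579 <1
  x=-1.987: |R|=0.49268 <1
  x=-1.768: |R|=0.36560 <1
  x=-1.259: |R|=0.04064 <1
  x=-3.361: |R|=1.15426 >1
  x=-3.321: |R|=1.13775 >1
  x=-3.216: |R|=1.09375 >1
So |R|<1 on (-3.0000, 0).

z∈(-3.0000,0).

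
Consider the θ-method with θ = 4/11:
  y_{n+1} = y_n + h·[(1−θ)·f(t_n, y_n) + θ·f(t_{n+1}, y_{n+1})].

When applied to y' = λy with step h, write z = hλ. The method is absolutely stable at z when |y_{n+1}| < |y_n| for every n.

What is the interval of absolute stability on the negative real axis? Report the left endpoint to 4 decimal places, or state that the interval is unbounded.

z∈(-7.3333,0).

Test eqn y'=λy, z=hλ:
  y_{n+1} = y_n + z·[7/11·y_n + 4/11·y_{n+1}] ⇒ (1 − 4/11z)y_{n+1} = (1 + 7/11z)y_n
  so R(z) = (1 + 7/11z)/(1 − 4/11z).

Need |R(x)|<1, x<0.
x=-1.1: |R|=0.2143
R=−1: 1+7/11x = −1+4/11x ⇒ -3/11x=2 ⇒ x=2/(-3/11)=-7.3333
Confirm numerically:
  x=-5.837: |R|=0.86931 <1
  x=-5.309: |R|=0.81161 <1
  x=-3.659: |R|=0.57002 <1
  x=-7.586: |R|=1.01833 >1
  x=-7.451: |R|=1.00865 >1
Stable set (-7.3333, 0).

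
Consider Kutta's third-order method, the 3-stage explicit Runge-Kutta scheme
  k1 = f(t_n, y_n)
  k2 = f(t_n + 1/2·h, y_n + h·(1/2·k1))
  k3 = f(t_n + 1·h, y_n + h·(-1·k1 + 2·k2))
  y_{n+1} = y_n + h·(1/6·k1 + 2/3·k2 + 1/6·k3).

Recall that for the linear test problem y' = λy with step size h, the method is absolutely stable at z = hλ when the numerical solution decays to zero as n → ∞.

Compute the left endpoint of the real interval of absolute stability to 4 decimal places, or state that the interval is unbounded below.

On y'=λy, z=hλ:
  order 3, 3-stage ⇒ R(z)=1+z+z^2/2+z^3/6
  (e.g. R(-1.02)=0.32333, |R|=0.32333)

Find x<0 with |R(x)|<1.
x=-1.02: |R|=0.3233
|R(-1.45)|=0.0931 |R(-1.4)|=0.1227 |R(-1.24)|=0.2110
Bisect:
  x_lo=-3.1849 |R|=2.4975  x_hi=-0.1457 |R|=0.8644
  mid=-1.66527 |R|=0.04838 →hi
  mid=-2.42508 |R|=0.86157 →hi
  mid=-2.80499 |R|=1.54926 →lo
  mid=-2.61503 |R|=1.17628 →lo
  mid=-2.52006 |R|=1.01207 →lo
  mid=-2.47257 |R|=0.93515 →hi
  mid=-2.49631 |R|=0.97319 →hi
  mid=-2.50819 |R|=0.99252 →hi
  ...
  [-2.51282,-2.51264] ⇒ x*=-2.5127
Interval (-2.5127, 0).

left endpoint -2.5127.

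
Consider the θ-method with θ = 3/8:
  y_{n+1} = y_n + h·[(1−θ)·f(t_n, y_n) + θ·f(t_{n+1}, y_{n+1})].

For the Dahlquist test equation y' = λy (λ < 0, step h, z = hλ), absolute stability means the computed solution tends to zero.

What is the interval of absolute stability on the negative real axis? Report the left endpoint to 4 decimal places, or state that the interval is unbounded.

With y'=λy (z=hλ):
  y_{n+1} = y_n + z·[5/8·y_n + 3/8·y_{n+1}] ⇒ (1 − 3/8z)y_{n+1} = (1 + 5/8z)y_n
  R(z) = (1 + 5/8z)/(1 − 3/8z).

Solve |R(x)|<1 on ℝ⁻.
x=-1.01: |R|=0.2675
R=−1: 1+5/8x = −1+3/8x ⇒ -1/4x=2 ⇒ x=2/(-1/4)=-8.0000
Confirm numerically:
  x=-6.470: |R|=0.88836 <1
  x=-4.929: |R|=0.73046 <1
  x=-4.054: |R|=0.60857 <1
  x=-8.382: |R|=1.02305 >1
  x=-8.362: |R|=1.02188 >1
So |R|<1 on (-8.0000, 0).

z∈(-8.0000,0).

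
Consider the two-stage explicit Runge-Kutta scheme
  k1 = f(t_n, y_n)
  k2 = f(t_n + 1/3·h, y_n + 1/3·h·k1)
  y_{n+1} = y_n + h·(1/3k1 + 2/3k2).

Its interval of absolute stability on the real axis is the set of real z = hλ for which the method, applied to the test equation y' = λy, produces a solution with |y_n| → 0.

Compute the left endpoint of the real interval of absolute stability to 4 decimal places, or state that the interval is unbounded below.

z* = -4.5000.

On y'=λy, z=hλ:
  k1=λy_n ⇒ h·k1=z·y_n;  k2=λ(1+1/3z)y_n ⇒ h·k2=z(1+1/3z)y_n
  y_{n+1}/y_n = 1 + 1/3z + 2/3z(1+1/3z) = 1 + z + 2/9z²
  R(z) = 1 + z + 2/9z².

Find x<0 with |R(x)|<1.
x=-0.74: |R|=0.3817
R=1: x+2/9x²=0 ⇒ x=−9/2=-4.5000; min R=1−1/(4·2/9)=-0.1250>−1
Confirm numerically:
  x=-3.428: |R|=0.18337 <1
  x=-3.385: |R|=0.16127 <1
  x=-3.264: |R|=0.10349 <1
  x=-2.706: |R|=0.07879 <1
  x=-5.022: |R|=1.58255 >1
  x=-4.842: |R|=1.36799 >1
  x=-4.597: |R|=1.09909 >1
Stable set (-4.5000, 0).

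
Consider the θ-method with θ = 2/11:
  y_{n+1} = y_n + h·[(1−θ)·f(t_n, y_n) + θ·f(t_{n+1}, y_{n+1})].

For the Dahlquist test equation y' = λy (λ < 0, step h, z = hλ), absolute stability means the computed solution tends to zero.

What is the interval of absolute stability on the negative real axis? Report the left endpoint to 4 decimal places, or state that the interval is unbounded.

With y'=λy (z=hλ):
  y_{n+1} = y_n + z·[9/11·y_n + 2/11·y_{n+1}] ⇒ (1 − 2/11z)y_{n+1} = (1 + 9/11z)y_n
  Hence R(z) = (1 + 9/11z)/(1 − 2/11z).

Solve |R(x)|<1 on ℝ⁻.
x=-0.7: |R|=0.3790
R=−1: 1+9/11x = −1+2/11x ⇒ -7/11x=2 ⇒ x=2/(-7/11)=-3.1429
Confirm numerically:
  x=-2.933: |R|=0.91290 <1
  x=-1.967: |R|=0.44884 <1
  x=-1.905: |R|=0.41492 <1
  x=-1.482: |R|=0.16743 <1
  x=-3.689: |R|=1.20802 >1
  x=-3.414: |R|=1.10646 >1
  x=-3.214: |R|=1.02857 >1
Interval (-3.1429, 0).

(-3.1429, 0).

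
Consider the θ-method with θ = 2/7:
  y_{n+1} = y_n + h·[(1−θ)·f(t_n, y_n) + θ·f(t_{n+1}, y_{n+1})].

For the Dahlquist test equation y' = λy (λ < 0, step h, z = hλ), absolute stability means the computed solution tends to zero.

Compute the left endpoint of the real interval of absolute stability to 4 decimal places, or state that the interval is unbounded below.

On y'=λy, z=hλ:
  y_{n+1} = y_n + z·[5/7·y_n + 2/7·y_{n+1}] ⇒ (1 − 2/7z)y_{n+1} = (1 + 5/7z)y_n
  ⇒ R(z) = (1 + 5/7z)/(1 − 2/7z).

Solve |R(x)|<1 on ℝ⁻.
x=-1.76: |R|=0.1711
R=−1: 1+5/7x = −1+2/7x ⇒ -3/7x=2 ⇒ x=2/(-3/7)=-4.6667
Confirm numerically:
  x=-4.378: |R|=0.94504 <1
  x=-4.353: |R|=0.94009 <1
  x=-2.408: |R|=0.42654 <1
  x=-2.010: |R|=0.27677 <1
  x=-4.978: |R|=1.05508 >1
  x=-4.966: |R|=1.05304 >1
  x=-4.696: |R|=1.00537 >1
Interval (-4.6667, 0).

z* = -4.6667.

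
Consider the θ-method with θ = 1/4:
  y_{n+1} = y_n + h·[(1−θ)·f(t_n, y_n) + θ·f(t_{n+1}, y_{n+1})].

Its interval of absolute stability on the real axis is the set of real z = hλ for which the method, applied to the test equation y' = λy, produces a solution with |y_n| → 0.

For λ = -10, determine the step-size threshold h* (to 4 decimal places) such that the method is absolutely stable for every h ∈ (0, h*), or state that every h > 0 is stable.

(-4.0000,0); λ=-10 ⇒ h* = (4)/10 = 0.4000.

Test eqn y'=λy, z=hλ:
  y_{n+1} = y_n + z·[3/4·y_n + 1/4·y_{n+1}] ⇒ (1 − 1/4z)y_{n+1} = (1 + 3/4z)y_n
  Hence R(z) = (1 + 3/4z)/(1 − 1/4z).

Need |R(x)|<1, x<0.
x=-0.87: |R|=0.2854
R=−1: 1+3/4x = −1+1/4x ⇒ -1/2x=2 ⇒ x=2/(-1/2)=-4.0000
Confirm numerically:
  x=-3.303: |R|=0.80912 <1
  x=-2.405: |R|=0.50195 <1
  x=-2.345: |R|=0.47833 <1
  x=-1.799: |R|=0.24090 <1
  x=-4.307: |R|=1.07391 >1
  x=-4.057: |R|=1.01415 >1
So |R|<1 on (-4.0000, 0).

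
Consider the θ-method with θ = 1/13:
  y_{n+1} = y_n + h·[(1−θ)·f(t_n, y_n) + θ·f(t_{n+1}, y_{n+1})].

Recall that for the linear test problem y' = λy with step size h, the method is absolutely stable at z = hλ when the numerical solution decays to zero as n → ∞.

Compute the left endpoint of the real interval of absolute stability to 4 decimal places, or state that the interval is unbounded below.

left endpoint -2.3636.

On y'=λy, z=hλ:
  y_{n+1} = y_n + z·[12/13·y_n + 1/13·y_{n+1}] ⇒ (1 − 1/13z)y_{n+1} = (1 + 12/13z)y_n
  ⇒ R(z) = (1 + 12/13z)/(1 − 1/13z).

Boundary: |R(x)|=1, x<0.
x=-1.17: |R|=0.0734
R=−1: 1+12/13x = −1+1/13x ⇒ -11/13x=2 ⇒ x=2/(-11/13)=-2.3636
Confirm numerically:
  x=-2.245: |R|=0.91440 <1
  x=-1.988: |R|=0.72431 <1
  x=-1.831: |R|=0.60495 <1
  x=-2.654: |R|=1.20404 >1
  x=-2.595: |R|=1.16319 >1
  x=-2.505: |R|=1.10029 >1
Interval (-2.3636, 0).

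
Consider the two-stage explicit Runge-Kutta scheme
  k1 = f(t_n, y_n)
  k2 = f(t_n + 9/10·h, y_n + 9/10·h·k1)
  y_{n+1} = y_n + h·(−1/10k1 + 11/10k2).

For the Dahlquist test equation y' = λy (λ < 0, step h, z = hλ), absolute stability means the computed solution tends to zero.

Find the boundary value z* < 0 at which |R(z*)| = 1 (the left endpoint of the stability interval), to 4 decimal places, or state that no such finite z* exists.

left endpoint -1.0101.

With y'=λy (z=hλ):
  k1=λy_n ⇒ h·k1=z·y_n;  k2=λ(1+9/10z)y_n ⇒ h·k2=z(1+9/10z)y_n
  y_{n+1}/y_n = 1 − 1/10z + 11/10z(1+9/10z) = 1 + z + 99/100z²
  ⇒ R(z) = 1 + z + 99/100z².

Boundary: |R(x)|=1, x<0.
x=-1.51: |R|=1.7473
R=1: x+99/100x²=0 ⇒ x=−100/99=-1.0101; min R=1−1/(4·99/100)=0.7475>−1
Confirm numerically:
  x=-0.957: |R|=0.94969 <1
  x=-0.806: |R|=0.83714 <1
  x=-0.531: |R|=0.74814 <1
  x=-0.509: |R|=0.74749 <1
  x=-1.602: |R|=1.93874 >1
  x=-1.368: |R|=1.48471 >1
  x=-1.031: |R|=1.02133 >1
Stable set (-1.0101, 0).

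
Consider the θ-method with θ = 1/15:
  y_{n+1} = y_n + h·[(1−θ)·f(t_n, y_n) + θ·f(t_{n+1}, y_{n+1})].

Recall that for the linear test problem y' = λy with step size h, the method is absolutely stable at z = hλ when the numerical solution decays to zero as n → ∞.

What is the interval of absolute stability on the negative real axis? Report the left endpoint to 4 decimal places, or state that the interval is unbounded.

On y'=λy, z=hλ:
  y_{n+1} = y_n + z·[14/15·y_n + 1/15·y_{n+1}] ⇒ (1 − 1/15z)y_{n+1} = (1 + 14/15z)y_n
  so R(z) = (1 + 14/15z)/(1 − 1/15z).

Boundary: |R(x)|=1, x<0.
x=-0.95: |R|=0.1066
R=−1: 1+14/15x = −1+1/15x ⇒ -13/15x=2 ⇒ x=2/(-13/15)=-2.3077
Confirm numerically:
  x=-1.891: |R|=0.67930 <1
  x=-1.780: |R|=0.59118 <1
  x=-1.367: |R|=0.25283 <1
  x=-2.647: |R|=1.24996 >1
  x=-2.579: |R|=1.20064 >1
  x=-2.343: |R|=1.02647 >1
So |R|<1 on (-2.3077, 0).

(-2.3077, 0).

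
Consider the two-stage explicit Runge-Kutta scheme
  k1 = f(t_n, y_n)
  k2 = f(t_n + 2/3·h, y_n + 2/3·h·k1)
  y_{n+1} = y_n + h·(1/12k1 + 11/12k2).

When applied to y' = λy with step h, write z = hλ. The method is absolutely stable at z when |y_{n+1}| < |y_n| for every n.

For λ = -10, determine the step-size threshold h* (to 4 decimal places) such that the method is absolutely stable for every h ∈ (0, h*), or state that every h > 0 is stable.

(-1.6364,0); λ=-10 ⇒ h* = (18/11)/10 = 0.1636.

Test eqn y'=λy, z=hλ:
  k1=λy_n ⇒ h·k1=z·y_n;  k2=λ(1+2/3z)y_n ⇒ h·k2=z(1+2/3z)y_n
  y_{n+1}/y_n = 1 + 1/12z + 11/12z(1+2/3z) = 1 + z + 11/18z²
  R(z) = 1 + z + 11/18z².

Need |R(x)|<1, x<0.
x=-1.74: |R|=1.1102
R=1: x+11/18x²=0 ⇒ x=−18/11=-1.6364; min R=1−1/(4·11/18)=0.5909>−1
Confirm numerically:
  x=-1.133: |R|=0.65148 <1
  x=-1.094: |R|=0.63740 <1
  x=-0.757: |R|=0.59320 <1
  x=-2.038: |R|=1.50022 >1
  x=-1.855: |R|=1.24785 >1
  x=-1.679: |R|=1.04375 >1
Stable set (-1.6364, 0).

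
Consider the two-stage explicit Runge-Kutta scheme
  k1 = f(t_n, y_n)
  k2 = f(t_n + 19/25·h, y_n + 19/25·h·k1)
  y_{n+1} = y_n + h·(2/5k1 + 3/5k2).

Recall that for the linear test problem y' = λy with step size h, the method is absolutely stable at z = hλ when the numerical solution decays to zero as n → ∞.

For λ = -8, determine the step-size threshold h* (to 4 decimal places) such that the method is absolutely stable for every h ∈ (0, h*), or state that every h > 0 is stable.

Test eqn y'=λy, z=hλ:
  k1=λy_n ⇒ h·k1=z·y_n;  k2=λ(1+19/25z)y_n ⇒ h·k2=z(1+19/25z)y_n
  y_{n+1}/y_n = 1 + 2/5z + 3/5z(1+19/25z) = 1 + z + 57/125z²
  so R(z) = 1 + z + 57/125z².

Find x<0 with |R(x)|<1.
x=-0.58: |R|=0.5734
R=1: x+57/125x²=0 ⇒ x=−125/57=-2.1930; min R=1−1/(4·57/125)=0.4518>−1
Confirm numerically:
  x=-1.832: |R|=0.69844 <1
  x=-1.797: |R|=0.67552 <1
  x=-1.398: |R|=0.49321 <1
  x=-1.257: |R|=0.46350 <1
  x=-2.387: |R|=1.21118 >1
  x=-2.350: |R|=1.16826 >1
So |R|<1 on (-2.1930, 0).

(-2.1930,0); λ=-8 ⇒ h* = (125/57)/8 = 0.2741.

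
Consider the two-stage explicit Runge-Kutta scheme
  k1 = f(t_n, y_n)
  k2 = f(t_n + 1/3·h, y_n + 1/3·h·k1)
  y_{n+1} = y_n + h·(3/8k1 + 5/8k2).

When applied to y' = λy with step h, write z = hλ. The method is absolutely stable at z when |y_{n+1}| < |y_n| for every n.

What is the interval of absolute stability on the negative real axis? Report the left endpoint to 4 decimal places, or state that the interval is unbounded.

(-4.8000, 0).

On y'=λy, z=hλ:
  k1=λy_n ⇒ h·k1=z·y_n;  k2=λ(1+1/3z)y_n ⇒ h·k2=z(1+1/3z)y_n
  y_{n+1}/y_n = 1 + 3/8z + 5/8z(1+1/3z) = 1 + z + 5/24z²
  ⇒ R(z) = 1 + z + 5/24z².

Boundary: |R(x)|=1, x<0.
x=-1.43: |R|=0.0040
R=1: x+5/24x²=0 ⇒ x=−24/5=-4.8000; min R=1−1/(4·5/24)=-0.2000>−1
Confirm numerically:
  x=-3.974: |R|=0.31614 <1
  x=-3.430: |R|=0.02102 <1
  x=-2.473: |R|=0.19889 <1
  x=-2.004: |R|=0.16733 <1
  x=-5.362: |R|=1.62780 >1
  x=-5.359: |R|=1.62410 >1
  x=-4.997: |R|=1.20509 >1
So |R|<1 on (-4.8000, 0).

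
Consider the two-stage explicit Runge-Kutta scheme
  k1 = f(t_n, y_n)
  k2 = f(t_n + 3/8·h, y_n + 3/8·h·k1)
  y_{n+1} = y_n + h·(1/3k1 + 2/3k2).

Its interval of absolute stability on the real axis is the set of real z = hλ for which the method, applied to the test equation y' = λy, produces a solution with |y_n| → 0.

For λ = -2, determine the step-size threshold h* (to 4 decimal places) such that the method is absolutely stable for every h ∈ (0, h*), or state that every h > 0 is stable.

(-4.0000,0); λ=-2 ⇒ h* = (4)/2 = 2.0000.

Set f=λy, z=hλ:
  k1=λy_n ⇒ h·k1=z·y_n;  k2=λ(1+3/8z)y_n ⇒ h·k2=z(1+3/8z)y_n
  y_{n+1}/y_n = 1 + 1/3z + 2/3z(1+3/8z) = 1 + z + 1/4z²
  Hence R(z) = 1 + z + 1/4z².

Need |R(x)|<1, x<0.
x=-1.72: |R|=0.0196
R=1: x+1/4x²=0 ⇒ x=−4=-4.0000; min R=1−1/(4·1/4)=0.0000>−1
Confirm numerically:
  x=-3.572: |R|=0.61780 <1
  x=-2.514: |R|=0.06605 <1
  x=-1.811: |R|=0.00893 <1
  x=-1.769: |R|=0.01334 <1
  x=-4.458: |R|=1.51044 >1
  x=-4.401: |R|=1.44120 >1
  x=-4.052: |R|=1.05268 >1
Stable set (-4.0000, 0).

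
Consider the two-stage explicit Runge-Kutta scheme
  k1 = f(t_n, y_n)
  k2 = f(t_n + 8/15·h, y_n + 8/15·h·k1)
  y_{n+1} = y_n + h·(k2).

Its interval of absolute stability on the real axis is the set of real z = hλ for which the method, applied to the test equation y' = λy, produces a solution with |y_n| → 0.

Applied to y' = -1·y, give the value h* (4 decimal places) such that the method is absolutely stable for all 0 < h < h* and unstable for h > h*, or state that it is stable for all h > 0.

(-1.8750,0); λ=-1 ⇒ h* = (15/8)/1 = 1.8750.

On y'=λy, z=hλ:
  k1=λy_n ⇒ h·k1=z·y_n;  k2=λ(1+8/15z)y_n ⇒ h·k2=z(1+8/15z)y_n
  y_{n+1}/y_n = 1 + z(1+8/15z) = 1 + z + 8/15z²
  Hence R(z) = 1 + z + 8/15z².

Solve |R(x)|<1 on ℝ⁻.
x=-1.04: |R|=0.5369
R=1: x+8/15x²=0 ⇒ x=−15/8=-1.8750; min R=1−1/(4·8/15)=0.5312>−1
Confirm numerically:
  x=-1.669: |R|=0.81663 <1
  x=-1.633: |R|=0.78923 <1
  x=-0.842: |R|=0.53611 <1
  x=-2.461: |R|=1.76914 >1
  x=-2.283: |R|=1.49678 >1
  x=-2.242: |R|=1.43883 >1
Stable set (-1.8750, 0).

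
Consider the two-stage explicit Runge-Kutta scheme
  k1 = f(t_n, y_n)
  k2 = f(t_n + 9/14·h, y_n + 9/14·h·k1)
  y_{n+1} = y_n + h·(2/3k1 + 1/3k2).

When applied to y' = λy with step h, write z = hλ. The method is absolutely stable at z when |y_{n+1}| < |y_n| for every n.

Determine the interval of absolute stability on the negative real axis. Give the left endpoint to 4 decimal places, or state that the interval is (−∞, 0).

(-4.6667, 0).

On y'=λy, z=hλ:
  k1=λy_n ⇒ h·k1=z·y_n;  k2=λ(1+9/14z)y_n ⇒ h·k2=z(1+9/14z)y_n
  y_{n+1}/y_n = 1 + 2/3z + 1/3z(1+9/14z) = 1 + z + 3/14z²
  so R(z) = 1 + z + 3/14z².

Boundary: |R(x)|=1, x<0.
x=-1.19: |R|=0.1134
R=1: x+3/14x²=0 ⇒ x=−14/3=-4.6667; min R=1−1/(4·3/14)=-0.1667>−1
Confirm numerically:
  x=-3.851: |R|=0.32690 <1
  x=-3.727: |R|=0.24954 <1
  x=-3.687: |R|=0.22599 <1
  x=-1.979: |R|=0.13976 <1
  x=-4.917: |R|=1.26376 >1
  x=-4.877: |R|=1.21981 >1
  x=-4.794: |R|=1.13081 >1
So |R|<1 on (-4.6667, 0).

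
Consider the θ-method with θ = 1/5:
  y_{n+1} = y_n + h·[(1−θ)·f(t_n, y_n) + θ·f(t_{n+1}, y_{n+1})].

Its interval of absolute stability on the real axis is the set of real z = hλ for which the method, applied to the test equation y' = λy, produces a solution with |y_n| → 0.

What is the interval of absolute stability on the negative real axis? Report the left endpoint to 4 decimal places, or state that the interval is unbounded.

(-3.3333, 0).

With y'=λy (z=hλ):
  y_{n+1} = y_n + z·[4/5·y_n + 1/5·y_{n+1}] ⇒ (1 − 1/5z)y_{n+1} = (1 + 4/5z)y_n
  ⇒ R(z) = (1 + 4/5z)/(1 − 1/5z).

Need |R(x)|<1, x<0.
x=-0.52: |R|=0.5290
R=−1: 1+4/5x = −1+1/5x ⇒ -3/5x=2 ⇒ x=2/(-3/5)=-3.3333
Confirm numerically:
  x=-3.111: |R|=0.91777 <1
  x=-3.099: |R|=0.91320 <1
  x=-2.691: |R|=0.74945 <1
  x=-1.348: |R|=0.06175 <1
  x=-3.851: |R|=1.17546 >1
  x=-3.762: |R|=1.14677 >1
Interval (-3.3333, 0).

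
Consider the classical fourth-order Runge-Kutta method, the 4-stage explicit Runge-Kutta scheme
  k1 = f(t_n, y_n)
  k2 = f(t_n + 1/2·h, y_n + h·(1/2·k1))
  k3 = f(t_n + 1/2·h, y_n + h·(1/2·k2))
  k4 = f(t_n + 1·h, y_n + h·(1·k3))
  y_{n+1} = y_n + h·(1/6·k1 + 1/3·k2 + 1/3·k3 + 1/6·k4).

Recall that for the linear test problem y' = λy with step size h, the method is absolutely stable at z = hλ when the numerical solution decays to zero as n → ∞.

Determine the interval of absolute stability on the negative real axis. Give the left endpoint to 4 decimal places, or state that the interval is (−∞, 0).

(-2.7853, 0).

Test eqn y'=λy, z=hλ:
  order 4, 4-stage ⇒ R(z)=1+z+z^2/2+z^3/6+z^4/24
  (e.g. R(-0.45)=0.63777, |R|=0.63777)

Solve |R(x)|<1 on ℝ⁻.
x=-0.45: |R|=0.6378
|R(-1.88)|=0.3003 |R(-1.3)|=0.2978 |R(-0.76)|=0.4695
Bisect:
  x_lo=-3.6372 |R|=3.2499  x_hi=-0.3065 |R|=0.7360
  mid=-1.97182 |R|=0.32433 →hi
  mid=-2.80449 |R|=1.02933 →lo
  mid=-2.38816 |R|=0.54874 →hi
  mid=-2.59632 |R|=0.75052 →hi
  mid=-2.70041 |R|=0.87938 →hi
  mid=-2.75245 |R|=0.95160 →hi
  mid=-2.77847 |R|=0.98976 →hi
  mid=-2.79148 |R|=1.00937 →lo
  mid=-2.78497 |R|=0.99952 →hi
  ...
  [-2.78538,-2.78518] ⇒ x*=-2.7853
Interval (-2.7853, 0).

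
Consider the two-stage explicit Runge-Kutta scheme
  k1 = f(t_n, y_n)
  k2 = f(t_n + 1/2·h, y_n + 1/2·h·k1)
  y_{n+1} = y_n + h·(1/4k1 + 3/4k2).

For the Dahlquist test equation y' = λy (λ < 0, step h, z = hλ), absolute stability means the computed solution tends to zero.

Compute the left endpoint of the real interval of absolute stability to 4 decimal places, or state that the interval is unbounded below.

Set f=λy, z=hλ:
  k1=λy_n ⇒ h·k1=z·y_n;  k2=λ(1+1/2z)y_n ⇒ h·k2=z(1+1/2z)y_n
  y_{n+1}/y_n = 1 + 1/4z + 3/4z(1+1/2z) = 1 + z + 3/8z²
  ⇒ R(z) = 1 + z + 3/8z².

Need |R(x)|<1, x<0.
x=-1.73: |R|=0.3923
R=1: x+3/8x²=0 ⇒ x=−8/3=-2.6667; min R=1−1/(4·3/8)=0.3333>−1
Confirm numerically:
  x=-2.399: |R|=0.75920 <1
  x=-1.554: |R|=0.35159 <1
  x=-1.219: |R|=0.33824 <1
  x=-3.259: |R|=1.72391 >1
  x=-2.838: |R|=1.18234 >1
Stable set (-2.6667, 0).

left endpoint -2.6667.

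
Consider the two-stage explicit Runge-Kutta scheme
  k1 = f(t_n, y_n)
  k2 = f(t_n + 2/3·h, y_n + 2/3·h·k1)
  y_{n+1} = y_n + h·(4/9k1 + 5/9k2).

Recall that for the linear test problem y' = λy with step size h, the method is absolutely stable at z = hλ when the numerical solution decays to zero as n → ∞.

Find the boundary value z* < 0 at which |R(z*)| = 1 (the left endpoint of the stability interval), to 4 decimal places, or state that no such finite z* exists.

left endpoint -2.7000.

With y'=λy (z=hλ):
  k1=λy_n ⇒ h·k1=z·y_n;  k2=λ(1+2/3z)y_n ⇒ h·k2=z(1+2/3z)y_n
  y_{n+1}/y_n = 1 + 4/9z + 5/9z(1+2/3z) = 1 + z + 10/27z²
  R(z) = 1 + z + 10/27z².

Solve |R(x)|<1 on ℝ⁻.
x=-1.63: |R|=0.3540
R=1: x+10/27x²=0 ⇒ x=−27/10=-2.7000; min R=1−1/(4·10/27)=0.3250>−1
Confirm numerically:
  x=-2.582: |R|=0.88716 <1
  x=-1.561: |R|=0.34149 <1
  x=-1.313: |R|=0.32551 <1
  x=-1.202: |R|=0.33311 <1
  x=-3.121: |R|=1.48664 >1
  x=-3.115: |R|=1.47879 >1
  x=-2.939: |R|=1.26016 >1
Stable set (-2.7000, 0).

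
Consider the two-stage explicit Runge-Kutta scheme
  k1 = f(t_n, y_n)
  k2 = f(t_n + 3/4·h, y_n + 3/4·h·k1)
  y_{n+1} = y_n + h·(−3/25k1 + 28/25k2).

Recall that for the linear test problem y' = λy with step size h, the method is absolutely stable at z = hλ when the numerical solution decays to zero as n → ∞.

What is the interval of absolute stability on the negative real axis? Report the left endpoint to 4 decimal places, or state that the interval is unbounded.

On y'=λy, z=hλ:
  k1=λy_n ⇒ h·k1=z·y_n;  k2=λ(1+3/4z)y_n ⇒ h·k2=z(1+3/4z)y_n
  y_{n+1}/y_n = 1 − 3/25z + 28/25z(1+3/4z) = 1 + z + 21/25z²
  R(z) = 1 + z + 21/25z².

Find x<0 with |R(x)|<1.
x=-1.61: |R|=1.5674
R=1: x+21/25x²=0 ⇒ x=−25/21=-1.1905; min R=1−1/(4·21/25)=0.7024>−1
Confirm numerically:
  x=-0.950: |R|=0.80810 <1
  x=-0.670: |R|=0.70708 <1
  x=-0.624: |R|=0.70308 <1
  x=-1.670: |R|=1.67268 >1
  x=-1.400: |R|=1.24640 >1
Interval (-1.1905, 0).

(-1.1905, 0).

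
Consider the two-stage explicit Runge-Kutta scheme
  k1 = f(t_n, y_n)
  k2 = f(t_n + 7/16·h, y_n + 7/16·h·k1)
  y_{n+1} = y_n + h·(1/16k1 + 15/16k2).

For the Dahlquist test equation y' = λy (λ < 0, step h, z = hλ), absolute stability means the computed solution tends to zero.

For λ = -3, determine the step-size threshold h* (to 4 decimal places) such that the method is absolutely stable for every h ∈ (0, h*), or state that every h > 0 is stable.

(-2.4381,0); λ=-3 ⇒ h* = (256/105)/3 = 0.8127.

Set f=λy, z=hλ:
  k1=λy_n ⇒ h·k1=z·y_n;  k2=λ(1+7/16z)y_n ⇒ h·k2=z(1+7/16z)y_n
  y_{n+1}/y_n = 1 + 1/16z + 15/16z(1+7/16z) = 1 + z + 105/256z²
  so R(z) = 1 + z + 105/256z².

Find x<0 with |R(x)|<1.
x=-1.13: |R|=0.3937
R=1: x+105/256x²=0 ⇒ x=−256/105=-2.4381; min R=1−1/(4·105/256)=0.3905>−1
Confirm numerically:
  x=-2.030: |R|=0.66021 <1
  x=-1.541: |R|=0.43299 <1
  x=-1.136: |R|=0.39330 <1
  x=-2.985: |R|=1.66958 >1
  x=-2.690: |R|=1.27793 >1
So |R|<1 on (-2.4381, 0).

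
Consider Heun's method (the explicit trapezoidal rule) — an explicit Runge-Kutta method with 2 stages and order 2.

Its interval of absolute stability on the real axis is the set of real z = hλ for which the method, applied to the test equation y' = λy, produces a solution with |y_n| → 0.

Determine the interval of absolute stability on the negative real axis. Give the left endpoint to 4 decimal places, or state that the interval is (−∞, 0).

On y'=λy, z=hλ:
  order 2, 2-stage ⇒ R(z)=1+z+z^2/2
  (e.g. R(-0.81)=0.51805, |R|=0.51805)

Solve |R(x)|<1 on ℝ⁻.
x=-0.81: |R|=0.5181
|R(-1.33)|=0.5544 |R(-0.95)|=0.5012 |R(-0.74)|=0.5338
Bisect:
  x_lo=-2.4444 |R|=1.5432  x_hi=-0.1740 |R|=0.8412
  mid=-1.30921 |R|=0.54780 →hi
  mid=-1.87683 |R|=0.88441 →hi
  mid=-2.16064 |R|=1.17354 →lo
  mid=-2.01873 |R|=1.01891 →lo
  mid=-1.94778 |R|=0.94914 →hi
  mid=-1.98326 |R|=0.98340 →hi
  mid=-2.00100 |R|=1.00100 →lo
  ...
  [-2.00003,-1.99989] ⇒ x*=-2.0000
Interval (-2.0000, 0).

z∈(-2.0000,0).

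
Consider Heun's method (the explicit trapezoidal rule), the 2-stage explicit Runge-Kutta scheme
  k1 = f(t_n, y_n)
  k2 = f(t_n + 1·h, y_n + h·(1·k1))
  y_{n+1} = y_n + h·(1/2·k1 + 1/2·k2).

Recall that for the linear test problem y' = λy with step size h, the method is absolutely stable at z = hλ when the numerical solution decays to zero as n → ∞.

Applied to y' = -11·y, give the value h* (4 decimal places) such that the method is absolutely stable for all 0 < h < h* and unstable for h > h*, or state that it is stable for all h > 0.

(-2.0000,0); λ=-11 ⇒ h* = 0.1818.

With y'=λy (z=hλ):
  order 2, 2-stage ⇒ R(z)=1+z+z^2/2
  (e.g. R(-1.57)=0.66245, |R|=0.66245)

Find x<0 with |R(x)|<1.
x=-1.57: |R|=0.6624
|R(-2.09)|=1.0940 |R(-1.74)|=0.7738 |R(-0.98)|=0.5002
Bisect:
  x_lo=-2.4946 |R|=1.6170  x_hi=-0.2884 |R|=0.7532
  mid=-1.39151 |R|=0.57664 →hi
  mid=-1.94307 |R|=0.94469 →hi
  mid=-2.21885 |R|=1.24279 →lo
  mid=-2.08096 |R|=1.08423 →lo
  mid=-2.01201 |R|=1.01209 →lo
  mid=-1.97754 |R|=0.97779 →hi
  mid=-1.99478 |R|=0.99479 →hi
  ...
  [-2.00003,-1.99989] ⇒ x*=-2.0000
So |R|<1 on (-2.0000, 0).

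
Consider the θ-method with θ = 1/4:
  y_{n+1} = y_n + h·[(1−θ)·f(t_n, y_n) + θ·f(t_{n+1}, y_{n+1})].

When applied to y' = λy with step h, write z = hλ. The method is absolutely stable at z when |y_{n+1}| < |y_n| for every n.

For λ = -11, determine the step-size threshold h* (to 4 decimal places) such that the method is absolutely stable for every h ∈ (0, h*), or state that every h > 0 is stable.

With y'=λy (z=hλ):
  y_{n+1} = y_n + z·[3/4·y_n + 1/4·y_{n+1}] ⇒ (1 − 1/4z)y_{n+1} = (1 + 3/4z)y_n
  ⇒ R(z) = (1 + 3/4z)/(1 − 1/4z).

Solve |R(x)|<1 on ℝ⁻.
x=-1.41: |R|=0.0425
R=−1: 1+3/4x = −1+1/4x ⇒ -1/2x=2 ⇒ x=2/(-1/2)=-4.0000
Confirm numerically:
  x=-2.723: |R|=0.62011 <1
  x=-2.529: |R|=0.54940 <1
  x=-1.831: |R|=0.25605 <1
  x=-1.656: |R|=0.17115 <1
  x=-4.116: |R|=1.02859 >1
  x=-4.022: |R|=1.00548 >1
So |R|<1 on (-4.0000, 0).

(-4.0000,0); λ=-11 ⇒ h* = (4)/11 = 0.3636.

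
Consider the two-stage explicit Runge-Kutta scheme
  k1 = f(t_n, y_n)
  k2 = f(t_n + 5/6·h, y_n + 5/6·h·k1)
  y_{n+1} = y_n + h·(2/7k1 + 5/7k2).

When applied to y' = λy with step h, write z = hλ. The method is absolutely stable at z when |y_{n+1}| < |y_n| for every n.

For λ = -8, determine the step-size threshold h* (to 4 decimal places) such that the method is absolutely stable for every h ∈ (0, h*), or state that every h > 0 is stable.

(-1.6800,0); λ=-8 ⇒ h* = (42/25)/8 = 0.2100.

Test eqn y'=λy, z=hλ:
  k1=λy_n ⇒ h·k1=z·y_n;  k2=λ(1+5/6z)y_n ⇒ h·k2=z(1+5/6z)y_n
  y_{n+1}/y_n = 1 + 2/7z + 5/7z(1+5/6z) = 1 + z + 25/42z²
  so R(z) = 1 + z + 25/42z².

Boundary: |R(x)|=1, x<0.
x=-1.63: |R|=0.9515
R=1: x+25/42x²=0 ⇒ x=−42/25=-1.6800; min R=1−1/(4·25/42)=0.5800>−1
Confirm numerically:
  x=-1.581: |R|=0.90683 <1
  x=-1.176: |R|=0.64720 <1
  x=-1.059: |R|=0.60855 <1
  x=-0.911: |R|=0.58300 <1
  x=-1.985: |R|=1.36037 >1
  x=-1.905: |R|=1.25513 >1
  x=-1.857: |R|=1.19565 >1
Stable set (-1.6800, 0).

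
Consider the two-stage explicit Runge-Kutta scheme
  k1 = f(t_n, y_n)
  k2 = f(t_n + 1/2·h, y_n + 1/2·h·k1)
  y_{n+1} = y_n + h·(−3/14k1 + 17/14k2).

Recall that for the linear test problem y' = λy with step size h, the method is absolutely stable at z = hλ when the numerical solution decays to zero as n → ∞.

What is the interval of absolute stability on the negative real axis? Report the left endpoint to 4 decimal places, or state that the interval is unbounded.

Set f=λy, z=hλ:
  k1=λy_n ⇒ h·k1=z·y_n;  k2=λ(1+1/2z)y_n ⇒ h·k2=z(1+1/2z)y_n
  y_{n+1}/y_n = 1 − 3/14z + 17/14z(1+1/2z) = 1 + z + 17/28z²
  Hence R(z) = 1 + z + 17/28z².

Boundary: |R(x)|=1, x<0.
x=-1.57: |R|=0.9265
R=1: x+17/28x²=0 ⇒ x=−28/17=-1.6471; min R=1−1/(4·17/28)=0.5882>−1
Confirm numerically:
  x=-1.592: |R|=0.94678 <1
  x=-1.576: |R|=0.93201 <1
  x=-1.163: |R|=0.65820 <1
  x=-2.216: |R|=1.76547 >1
  x=-1.813: |R|=1.18266 >1
So |R|<1 on (-1.6471, 0).

(-1.6471, 0).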